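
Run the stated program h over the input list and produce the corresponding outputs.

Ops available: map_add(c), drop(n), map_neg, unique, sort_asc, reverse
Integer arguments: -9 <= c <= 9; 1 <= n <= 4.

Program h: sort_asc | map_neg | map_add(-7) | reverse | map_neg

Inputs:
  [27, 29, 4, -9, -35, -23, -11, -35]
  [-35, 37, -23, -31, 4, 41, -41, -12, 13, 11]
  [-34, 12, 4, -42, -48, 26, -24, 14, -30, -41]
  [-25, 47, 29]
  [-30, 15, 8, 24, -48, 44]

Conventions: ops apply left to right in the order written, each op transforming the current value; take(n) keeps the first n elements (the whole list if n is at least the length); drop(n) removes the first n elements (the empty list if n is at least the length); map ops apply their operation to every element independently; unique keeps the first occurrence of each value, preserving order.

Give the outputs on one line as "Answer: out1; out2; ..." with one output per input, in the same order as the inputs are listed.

Execution, op by op:
  [27, 29, 4, -9, -35, -23, -11, -35] -> [-35, -35, -23, -11, -9, 4, 27, 29] -> [35, 35, 23, 11, 9, -4, -27, -29] -> [28, 28, 16, 4, 2, -11, -34, -36] -> [-36, -34, -11, 2, 4, 16, 28, 28] -> [36, 34, 11, -2, -4, -16, -28, -28]
  [-35, 37, -23, -31, 4, 41, -41, -12, 13, 11] -> [-41, -35, -31, -23, -12, 4, 11, 13, 37, 41] -> [41, 35, 31, 23, 12, -4, -11, -13, -37, -41] -> [34, 28, 24, 16, 5, -11, -18, -20, -44, -48] -> [-48, -44, -20, -18, -11, 5, 16, 24, 28, 34] -> [48, 44, 20, 18, 11, -5, -16, -24, -28, -34]
  [-34, 12, 4, -42, -48, 26, -24, 14, -30, -41] -> [-48, -42, -41, -34, -30, -24, 4, 12, 14, 26] -> [48, 42, 41, 34, 30, 24, -4, -12, -14, -26] -> [41, 35, 34, 27, 23, 17, -11, -19, -21, -33] -> [-33, -21, -19, -11, 17, 23, 27, 34, 35, 41] -> [33, 21, 19, 11, -17, -23, -27, -34, -35, -41]
  [-25, 47, 29] -> [-25, 29, 47] -> [25, -29, -47] -> [18, -36, -54] -> [-54, -36, 18] -> [54, 36, -18]
  [-30, 15, 8, 24, -48, 44] -> [-48, -30, 8, 15, 24, 44] -> [48, 30, -8, -15, -24, -44] -> [41, 23, -15, -22, -31, -51] -> [-51, -31, -22, -15, 23, 41] -> [51, 31, 22, 15, -23, -41]

[36, 34, 11, -2, -4, -16, -28, -28]; [48, 44, 20, 18, 11, -5, -16, -24, -28, -34]; [33, 21, 19, 11, -17, -23, -27, -34, -35, -41]; [54, 36, -18]; [51, 31, 22, 15, -23, -41]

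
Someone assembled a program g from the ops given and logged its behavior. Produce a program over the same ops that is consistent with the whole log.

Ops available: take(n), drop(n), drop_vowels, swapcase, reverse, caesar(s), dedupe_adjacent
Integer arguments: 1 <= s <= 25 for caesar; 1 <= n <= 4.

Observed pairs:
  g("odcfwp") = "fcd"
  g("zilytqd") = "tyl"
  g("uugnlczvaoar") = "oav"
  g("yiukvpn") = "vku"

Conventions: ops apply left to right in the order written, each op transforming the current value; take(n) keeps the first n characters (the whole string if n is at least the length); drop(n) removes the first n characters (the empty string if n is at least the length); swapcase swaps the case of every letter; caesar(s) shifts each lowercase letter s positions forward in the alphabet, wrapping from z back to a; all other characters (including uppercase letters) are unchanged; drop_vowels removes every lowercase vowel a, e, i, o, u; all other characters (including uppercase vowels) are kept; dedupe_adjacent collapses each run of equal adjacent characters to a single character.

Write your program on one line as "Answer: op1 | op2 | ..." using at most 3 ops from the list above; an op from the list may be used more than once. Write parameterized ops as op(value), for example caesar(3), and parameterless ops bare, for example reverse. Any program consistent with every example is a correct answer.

reverse | drop(2) | take(3)

Check, running the answer program on each example:
  "odcfwp" -> "pwfcdo" -> "fcdo" -> "fcd"
  "zilytqd" -> "dqtyliz" -> "tyliz" -> "tyl"
  "uugnlczvaoar" -> "raoavzclnguu" -> "oavzclnguu" -> "oav"
  "yiukvpn" -> "npvkuiy" -> "vkuiy" -> "vku"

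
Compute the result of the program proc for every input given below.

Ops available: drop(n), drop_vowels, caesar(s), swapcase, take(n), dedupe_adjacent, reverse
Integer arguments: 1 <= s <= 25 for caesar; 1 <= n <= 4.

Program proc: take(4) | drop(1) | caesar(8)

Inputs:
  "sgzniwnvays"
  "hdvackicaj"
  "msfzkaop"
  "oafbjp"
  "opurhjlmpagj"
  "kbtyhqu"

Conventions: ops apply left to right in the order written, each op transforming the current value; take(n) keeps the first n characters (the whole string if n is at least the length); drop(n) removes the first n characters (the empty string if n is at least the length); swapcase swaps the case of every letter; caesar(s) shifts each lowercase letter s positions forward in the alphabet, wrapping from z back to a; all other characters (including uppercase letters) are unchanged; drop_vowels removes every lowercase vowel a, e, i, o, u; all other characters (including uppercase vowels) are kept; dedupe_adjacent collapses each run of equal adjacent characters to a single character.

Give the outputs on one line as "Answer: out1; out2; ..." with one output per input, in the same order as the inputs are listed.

Execution, op by op:
  "sgzniwnvays" -> "sgzn" -> "gzn" -> "ohv"
  "hdvackicaj" -> "hdva" -> "dva" -> "ldi"
  "msfzkaop" -> "msfz" -> "sfz" -> "anh"
  "oafbjp" -> "oafb" -> "afb" -> "inj"
  "opurhjlmpagj" -> "opur" -> "pur" -> "xcz"
  "kbtyhqu" -> "kbty" -> "bty" -> "jbg"

"ohv"; "ldi"; "anh"; "inj"; "xcz"; "jbg"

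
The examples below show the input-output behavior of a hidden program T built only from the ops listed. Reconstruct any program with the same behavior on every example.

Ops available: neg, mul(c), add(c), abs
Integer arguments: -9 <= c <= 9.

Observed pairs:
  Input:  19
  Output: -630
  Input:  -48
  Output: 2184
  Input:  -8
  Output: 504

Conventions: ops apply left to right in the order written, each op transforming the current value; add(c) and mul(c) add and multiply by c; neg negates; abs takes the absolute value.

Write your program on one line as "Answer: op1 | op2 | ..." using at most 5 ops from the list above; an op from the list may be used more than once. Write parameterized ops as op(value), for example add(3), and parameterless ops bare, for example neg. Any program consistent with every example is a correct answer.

neg | add(4) | mul(6) | mul(-7) | neg

Check, running the answer program on each example:
  19 -> -19 -> -15 -> -90 -> 630 -> -630
  -48 -> 48 -> 52 -> 312 -> -2184 -> 2184
  -8 -> 8 -> 12 -> 72 -> -504 -> 504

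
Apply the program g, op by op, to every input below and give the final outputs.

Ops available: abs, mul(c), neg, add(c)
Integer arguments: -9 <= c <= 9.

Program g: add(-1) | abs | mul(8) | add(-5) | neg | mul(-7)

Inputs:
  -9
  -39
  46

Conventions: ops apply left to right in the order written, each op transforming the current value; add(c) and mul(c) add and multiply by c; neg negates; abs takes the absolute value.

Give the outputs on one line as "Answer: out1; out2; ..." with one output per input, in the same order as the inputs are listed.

525; 2205; 2485

Execution, op by op:
  -9 -> -10 -> 10 -> 80 -> 75 -> -75 -> 525
  -39 -> -40 -> 40 -> 320 -> 315 -> -315 -> 2205
  46 -> 45 -> 45 -> 360 -> 355 -> -355 -> 2485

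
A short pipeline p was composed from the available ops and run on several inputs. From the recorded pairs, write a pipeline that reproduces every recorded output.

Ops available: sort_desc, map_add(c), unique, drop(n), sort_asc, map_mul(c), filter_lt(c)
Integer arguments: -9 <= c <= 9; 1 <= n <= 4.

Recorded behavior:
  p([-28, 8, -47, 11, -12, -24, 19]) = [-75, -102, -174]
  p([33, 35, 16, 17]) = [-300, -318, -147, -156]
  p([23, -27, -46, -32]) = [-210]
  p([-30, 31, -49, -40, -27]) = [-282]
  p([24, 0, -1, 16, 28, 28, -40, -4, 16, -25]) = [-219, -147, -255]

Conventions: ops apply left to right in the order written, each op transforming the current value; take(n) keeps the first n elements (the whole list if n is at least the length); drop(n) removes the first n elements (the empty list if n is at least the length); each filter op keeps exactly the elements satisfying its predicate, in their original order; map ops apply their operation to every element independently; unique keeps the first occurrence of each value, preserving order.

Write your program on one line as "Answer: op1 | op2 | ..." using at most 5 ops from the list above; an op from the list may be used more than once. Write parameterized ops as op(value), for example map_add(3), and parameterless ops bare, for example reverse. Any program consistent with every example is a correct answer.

map_mul(-9) | unique | filter_lt(-8) | map_add(-3)

Check, running the answer program on each example:
  [-28, 8, -47, 11, -12, -24, 19] -> [252, -72, 423, -99, 108, 216, -171] -> [252, -72, 423, -99, 108, 216, -171] -> [-72, -99, -171] -> [-75, -102, -174]
  [33, 35, 16, 17] -> [-297, -315, -144, -153] -> [-297, -315, -144, -153] -> [-297, -315, -144, -153] -> [-300, -318, -147, -156]
  [23, -27, -46, -32] -> [-207, 243, 414, 288] -> [-207, 243, 414, 288] -> [-207] -> [-210]
  [-30, 31, -49, -40, -27] -> [270, -279, 441, 360, 243] -> [270, -279, 441, 360, 243] -> [-279] -> [-282]
  [24, 0, -1, 16, 28, 28, -40, -4, 16, -25] -> [-216, 0, 9, -144, -252, -252, 360, 36, -144, 225] -> [-216, 0, 9, -144, -252, 360, 36, 225] -> [-216, -144, -252] -> [-219, -147, -255]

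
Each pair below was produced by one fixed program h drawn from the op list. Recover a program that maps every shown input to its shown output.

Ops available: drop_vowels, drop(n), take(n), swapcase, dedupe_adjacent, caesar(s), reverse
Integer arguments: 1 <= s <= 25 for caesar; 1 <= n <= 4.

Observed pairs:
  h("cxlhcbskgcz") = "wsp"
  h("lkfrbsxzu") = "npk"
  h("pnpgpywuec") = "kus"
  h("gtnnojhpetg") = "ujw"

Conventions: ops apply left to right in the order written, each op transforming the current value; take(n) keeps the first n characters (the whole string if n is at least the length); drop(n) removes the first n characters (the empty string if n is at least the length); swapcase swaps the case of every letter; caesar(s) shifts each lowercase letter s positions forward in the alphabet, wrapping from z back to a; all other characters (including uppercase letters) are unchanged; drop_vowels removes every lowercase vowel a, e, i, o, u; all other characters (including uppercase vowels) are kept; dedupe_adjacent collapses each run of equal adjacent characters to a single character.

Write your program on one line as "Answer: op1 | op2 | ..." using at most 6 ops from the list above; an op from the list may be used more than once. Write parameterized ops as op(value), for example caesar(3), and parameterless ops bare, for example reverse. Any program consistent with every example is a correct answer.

caesar(16) | reverse | dedupe_adjacent | take(4) | take(3) | reverse

Check, running the answer program on each example:
  "cxlhcbskgcz" -> "snbxsriawsp" -> "pswairsxbns" -> "pswairsxbns" -> "pswa" -> "psw" -> "wsp"
  "lkfrbsxzu" -> "bavhrinpk" -> "kpnirhvab" -> "kpnirhvab" -> "kpni" -> "kpn" -> "npk"
  "pnpgpywuec" -> "fdfwfomkus" -> "sukmofwfdf" -> "sukmofwfdf" -> "sukm" -> "suk" -> "kus"
  "gtnnojhpetg" -> "wjddezxfujw" -> "wjufxzeddjw" -> "wjufxzedjw" -> "wjuf" -> "wju" -> "ujw"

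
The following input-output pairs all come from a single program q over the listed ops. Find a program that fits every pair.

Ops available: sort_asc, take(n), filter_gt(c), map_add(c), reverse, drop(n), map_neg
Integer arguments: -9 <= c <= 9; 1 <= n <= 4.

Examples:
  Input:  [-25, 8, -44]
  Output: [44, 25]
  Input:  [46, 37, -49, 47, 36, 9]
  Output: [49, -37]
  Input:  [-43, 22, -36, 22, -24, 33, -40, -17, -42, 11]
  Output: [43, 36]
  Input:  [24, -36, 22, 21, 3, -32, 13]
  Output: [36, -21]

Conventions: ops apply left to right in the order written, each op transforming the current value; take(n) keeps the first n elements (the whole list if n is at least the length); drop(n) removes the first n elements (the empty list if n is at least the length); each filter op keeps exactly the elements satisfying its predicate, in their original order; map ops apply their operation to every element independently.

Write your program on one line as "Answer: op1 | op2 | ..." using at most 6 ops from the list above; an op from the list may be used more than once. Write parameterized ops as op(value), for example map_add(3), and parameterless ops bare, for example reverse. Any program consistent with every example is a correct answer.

take(4) | map_neg | sort_asc | reverse | take(2)

Check, running the answer program on each example:
  [-25, 8, -44] -> [-25, 8, -44] -> [25, -8, 44] -> [-8, 25, 44] -> [44, 25, -8] -> [44, 25]
  [46, 37, -49, 47, 36, 9] -> [46, 37, -49, 47] -> [-46, -37, 49, -47] -> [-47, -46, -37, 49] -> [49, -37, -46, -47] -> [49, -37]
  [-43, 22, -36, 22, -24, 33, -40, -17, -42, 11] -> [-43, 22, -36, 22] -> [43, -22, 36, -22] -> [-22, -22, 36, 43] -> [43, 36, -22, -22] -> [43, 36]
  [24, -36, 22, 21, 3, -32, 13] -> [24, -36, 22, 21] -> [-24, 36, -22, -21] -> [-24, -22, -21, 36] -> [36, -21, -22, -24] -> [36, -21]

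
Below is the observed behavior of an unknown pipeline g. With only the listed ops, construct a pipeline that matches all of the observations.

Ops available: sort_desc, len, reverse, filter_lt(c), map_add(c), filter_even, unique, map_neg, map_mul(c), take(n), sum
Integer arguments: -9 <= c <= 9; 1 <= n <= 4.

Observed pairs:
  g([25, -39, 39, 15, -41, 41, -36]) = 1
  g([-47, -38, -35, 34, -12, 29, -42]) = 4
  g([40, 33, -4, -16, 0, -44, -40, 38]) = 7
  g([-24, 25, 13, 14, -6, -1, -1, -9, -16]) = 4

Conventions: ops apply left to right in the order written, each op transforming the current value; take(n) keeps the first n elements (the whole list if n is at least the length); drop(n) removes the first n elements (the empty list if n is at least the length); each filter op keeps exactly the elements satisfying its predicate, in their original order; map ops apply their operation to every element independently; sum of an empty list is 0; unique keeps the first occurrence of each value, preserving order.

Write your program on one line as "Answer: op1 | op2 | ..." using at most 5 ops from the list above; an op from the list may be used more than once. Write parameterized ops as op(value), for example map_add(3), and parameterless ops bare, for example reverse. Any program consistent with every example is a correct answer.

filter_even | map_neg | map_mul(-3) | sort_desc | len

Check, running the answer program on each example:
  [25, -39, 39, 15, -41, 41, -36] -> [-36] -> [36] -> [-108] -> [-108] -> 1
  [-47, -38, -35, 34, -12, 29, -42] -> [-38, 34, -12, -42] -> [38, -34, 12, 42] -> [-114, 102, -36, -126] -> [102, -36, -114, -126] -> 4
  [40, 33, -4, -16, 0, -44, -40, 38] -> [40, -4, -16, 0, -44, -40, 38] -> [-40, 4, 16, 0, 44, 40, -38] -> [120, -12, -48, 0, -132, -120, 114] -> [120, 114, 0, -12, -48, -120, -132] -> 7
  [-24, 25, 13, 14, -6, -1, -1, -9, -16] -> [-24, 14, -6, -16] -> [24, -14, 6, 16] -> [-72, 42, -18, -48] -> [42, -18, -48, -72] -> 4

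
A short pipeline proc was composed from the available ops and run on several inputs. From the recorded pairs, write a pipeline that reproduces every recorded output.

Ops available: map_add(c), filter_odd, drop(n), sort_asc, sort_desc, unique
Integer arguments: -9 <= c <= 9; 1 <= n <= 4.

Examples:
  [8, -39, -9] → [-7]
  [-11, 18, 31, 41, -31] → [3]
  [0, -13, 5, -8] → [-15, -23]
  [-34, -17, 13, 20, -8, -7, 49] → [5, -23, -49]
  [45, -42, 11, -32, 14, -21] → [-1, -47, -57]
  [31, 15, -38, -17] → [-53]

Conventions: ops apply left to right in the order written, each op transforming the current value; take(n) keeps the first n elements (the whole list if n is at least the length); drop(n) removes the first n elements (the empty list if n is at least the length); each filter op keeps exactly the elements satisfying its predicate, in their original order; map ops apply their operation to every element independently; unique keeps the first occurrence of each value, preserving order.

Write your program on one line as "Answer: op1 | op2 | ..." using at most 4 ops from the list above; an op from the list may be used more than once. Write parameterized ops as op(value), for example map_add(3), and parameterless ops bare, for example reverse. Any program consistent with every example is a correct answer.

map_add(-8) | map_add(-7) | filter_odd | sort_desc

Check, running the answer program on each example:
  [8, -39, -9] -> [0, -47, -17] -> [-7, -54, -24] -> [-7] -> [-7]
  [-11, 18, 31, 41, -31] -> [-19, 10, 23, 33, -39] -> [-26, 3, 16, 26, -46] -> [3] -> [3]
  [0, -13, 5, -8] -> [-8, -21, -3, -16] -> [-15, -28, -10, -23] -> [-15, -23] -> [-15, -23]
  [-34, -17, 13, 20, -8, -7, 49] -> [-42, -25, 5, 12, -16, -15, 41] -> [-49, -32, -2, 5, -23, -22, 34] -> [-49, 5, -23] -> [5, -23, -49]
  [45, -42, 11, -32, 14, -21] -> [37, -50, 3, -40, 6, -29] -> [30, -57, -4, -47, -1, -36] -> [-57, -47, -1] -> [-1, -47, -57]
  [31, 15, -38, -17] -> [23, 7, -46, -25] -> [16, 0, -53, -32] -> [-53] -> [-53]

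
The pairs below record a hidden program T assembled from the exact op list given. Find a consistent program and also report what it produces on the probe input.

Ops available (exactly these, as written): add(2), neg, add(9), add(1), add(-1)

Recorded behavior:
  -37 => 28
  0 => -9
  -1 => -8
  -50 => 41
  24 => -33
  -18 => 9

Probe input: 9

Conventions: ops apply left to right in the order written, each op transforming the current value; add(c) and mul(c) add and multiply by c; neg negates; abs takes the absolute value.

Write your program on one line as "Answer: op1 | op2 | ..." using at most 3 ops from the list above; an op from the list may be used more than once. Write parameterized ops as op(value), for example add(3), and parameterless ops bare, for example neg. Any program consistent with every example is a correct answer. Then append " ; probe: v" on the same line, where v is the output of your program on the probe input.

add(9) | neg ; probe: -18

Check, running the answer program on each example:
  -37 -> -28 -> 28
  0 -> 9 -> -9
  -1 -> 8 -> -8
  -50 -> -41 -> 41
  24 -> 33 -> -33
  -18 -> -9 -> 9
  probe: 9 -> 18 -> -18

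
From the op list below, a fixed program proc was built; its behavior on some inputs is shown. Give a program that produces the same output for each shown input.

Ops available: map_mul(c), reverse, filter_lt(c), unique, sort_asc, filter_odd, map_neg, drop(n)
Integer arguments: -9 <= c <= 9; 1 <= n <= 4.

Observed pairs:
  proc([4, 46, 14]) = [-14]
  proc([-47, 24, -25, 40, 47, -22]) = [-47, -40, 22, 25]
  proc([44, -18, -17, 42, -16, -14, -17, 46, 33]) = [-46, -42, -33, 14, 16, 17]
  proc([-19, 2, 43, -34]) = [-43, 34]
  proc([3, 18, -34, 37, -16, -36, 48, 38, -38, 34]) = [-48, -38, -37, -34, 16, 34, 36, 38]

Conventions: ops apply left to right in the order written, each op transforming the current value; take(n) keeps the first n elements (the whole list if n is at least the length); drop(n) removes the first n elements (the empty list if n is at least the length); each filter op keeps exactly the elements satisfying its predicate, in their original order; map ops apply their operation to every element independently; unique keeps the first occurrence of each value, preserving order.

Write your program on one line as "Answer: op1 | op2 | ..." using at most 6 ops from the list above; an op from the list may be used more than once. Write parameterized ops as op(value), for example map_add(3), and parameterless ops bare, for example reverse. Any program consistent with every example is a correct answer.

drop(2) | unique | sort_asc | map_neg | reverse

Check, running the answer program on each example:
  [4, 46, 14] -> [14] -> [14] -> [14] -> [-14] -> [-14]
  [-47, 24, -25, 40, 47, -22] -> [-25, 40, 47, -22] -> [-25, 40, 47, -22] -> [-25, -22, 40, 47] -> [25, 22, -40, -47] -> [-47, -40, 22, 25]
  [44, -18, -17, 42, -16, -14, -17, 46, 33] -> [-17, 42, -16, -14, -17, 46, 33] -> [-17, 42, -16, -14, 46, 33] -> [-17, -16, -14, 33, 42, 46] -> [17, 16, 14, -33, -42, -46] -> [-46, -42, -33, 14, 16, 17]
  [-19, 2, 43, -34] -> [43, -34] -> [43, -34] -> [-34, 43] -> [34, -43] -> [-43, 34]
  [3, 18, -34, 37, -16, -36, 48, 38, -38, 34] -> [-34, 37, -16, -36, 48, 38, -38, 34] -> [-34, 37, -16, -36, 48, 38, -38, 34] -> [-38, -36, -34, -16, 34, 37, 38, 48] -> [38, 36, 34, 16, -34, -37, -38, -48] -> [-48, -38, -37, -34, 16, 34, 36, 38]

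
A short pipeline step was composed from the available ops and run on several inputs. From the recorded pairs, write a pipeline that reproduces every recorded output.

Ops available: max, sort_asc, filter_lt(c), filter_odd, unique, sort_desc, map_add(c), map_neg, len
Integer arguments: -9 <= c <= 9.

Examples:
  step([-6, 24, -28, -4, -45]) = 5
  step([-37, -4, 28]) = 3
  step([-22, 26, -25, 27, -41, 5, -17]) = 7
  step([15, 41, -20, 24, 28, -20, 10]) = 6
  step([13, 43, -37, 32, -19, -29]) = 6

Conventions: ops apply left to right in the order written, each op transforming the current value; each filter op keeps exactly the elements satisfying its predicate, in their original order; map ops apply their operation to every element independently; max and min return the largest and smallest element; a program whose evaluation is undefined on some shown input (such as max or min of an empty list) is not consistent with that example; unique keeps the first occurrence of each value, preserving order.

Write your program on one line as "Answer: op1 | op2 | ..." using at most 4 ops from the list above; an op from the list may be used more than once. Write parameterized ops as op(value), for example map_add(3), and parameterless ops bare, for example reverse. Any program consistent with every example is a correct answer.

unique | sort_asc | len

Check, running the answer program on each example:
  [-6, 24, -28, -4, -45] -> [-6, 24, -28, -4, -45] -> [-45, -28, -6, -4, 24] -> 5
  [-37, -4, 28] -> [-37, -4, 28] -> [-37, -4, 28] -> 3
  [-22, 26, -25, 27, -41, 5, -17] -> [-22, 26, -25, 27, -41, 5, -17] -> [-41, -25, -22, -17, 5, 26, 27] -> 7
  [15, 41, -20, 24, 28, -20, 10] -> [15, 41, -20, 24, 28, 10] -> [-20, 10, 15, 24, 28, 41] -> 6
  [13, 43, -37, 32, -19, -29] -> [13, 43, -37, 32, -19, -29] -> [-37, -29, -19, 13, 32, 43] -> 6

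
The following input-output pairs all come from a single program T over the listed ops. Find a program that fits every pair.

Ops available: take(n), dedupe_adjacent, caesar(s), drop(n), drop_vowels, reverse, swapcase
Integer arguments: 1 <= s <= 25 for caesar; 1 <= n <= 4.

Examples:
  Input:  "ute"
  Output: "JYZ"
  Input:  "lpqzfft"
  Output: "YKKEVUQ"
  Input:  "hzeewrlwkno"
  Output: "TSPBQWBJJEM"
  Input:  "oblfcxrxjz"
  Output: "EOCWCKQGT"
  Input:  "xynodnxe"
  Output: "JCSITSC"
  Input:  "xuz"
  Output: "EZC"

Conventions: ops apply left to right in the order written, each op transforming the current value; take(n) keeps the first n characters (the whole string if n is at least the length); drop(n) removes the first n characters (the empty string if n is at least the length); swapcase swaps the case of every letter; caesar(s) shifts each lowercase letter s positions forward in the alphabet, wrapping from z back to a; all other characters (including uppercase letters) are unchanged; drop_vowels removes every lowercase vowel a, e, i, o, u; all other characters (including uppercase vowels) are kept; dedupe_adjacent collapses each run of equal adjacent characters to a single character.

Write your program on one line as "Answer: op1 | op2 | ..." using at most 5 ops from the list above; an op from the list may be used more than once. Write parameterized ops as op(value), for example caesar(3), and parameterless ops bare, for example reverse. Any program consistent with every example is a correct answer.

caesar(2) | drop_vowels | caesar(3) | reverse | swapcase

Check, running the answer program on each example:
  "ute" -> "wvg" -> "wvg" -> "zyj" -> "jyz" -> "JYZ"
  "lpqzfft" -> "nrsbhhv" -> "nrsbhhv" -> "quvekky" -> "ykkevuq" -> "YKKEVUQ"
  "hzeewrlwkno" -> "jbggytnympq" -> "jbggytnympq" -> "mejjbwqbpst" -> "tspbqwbjjem" -> "TSPBQWBJJEM"
  "oblfcxrxjz" -> "qdnheztzlb" -> "qdnhztzlb" -> "tgqkcwcoe" -> "eocwckqgt" -> "EOCWCKQGT"
  "xynodnxe" -> "zapqfpzg" -> "zpqfpzg" -> "cstiscj" -> "jcsitsc" -> "JCSITSC"
  "xuz" -> "zwb" -> "zwb" -> "cze" -> "ezc" -> "EZC"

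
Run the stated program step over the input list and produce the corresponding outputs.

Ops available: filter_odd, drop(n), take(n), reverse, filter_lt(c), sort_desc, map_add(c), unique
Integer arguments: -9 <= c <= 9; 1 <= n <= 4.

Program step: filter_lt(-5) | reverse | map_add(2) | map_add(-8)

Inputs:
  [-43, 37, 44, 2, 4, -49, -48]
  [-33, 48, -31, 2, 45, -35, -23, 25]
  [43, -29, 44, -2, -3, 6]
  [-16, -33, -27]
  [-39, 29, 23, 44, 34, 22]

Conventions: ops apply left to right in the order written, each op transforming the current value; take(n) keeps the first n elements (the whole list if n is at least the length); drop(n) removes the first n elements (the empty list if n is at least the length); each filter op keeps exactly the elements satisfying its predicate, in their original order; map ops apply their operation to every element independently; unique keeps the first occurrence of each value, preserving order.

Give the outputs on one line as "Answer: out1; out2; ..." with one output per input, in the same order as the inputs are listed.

[-54, -55, -49]; [-29, -41, -37, -39]; [-35]; [-33, -39, -22]; [-45]

Execution, op by op:
  [-43, 37, 44, 2, 4, -49, -48] -> [-43, -49, -48] -> [-48, -49, -43] -> [-46, -47, -41] -> [-54, -55, -49]
  [-33, 48, -31, 2, 45, -35, -23, 25] -> [-33, -31, -35, -23] -> [-23, -35, -31, -33] -> [-21, -33, -29, -31] -> [-29, -41, -37, -39]
  [43, -29, 44, -2, -3, 6] -> [-29] -> [-29] -> [-27] -> [-35]
  [-16, -33, -27] -> [-16, -33, -27] -> [-27, -33, -16] -> [-25, -31, -14] -> [-33, -39, -22]
  [-39, 29, 23, 44, 34, 22] -> [-39] -> [-39] -> [-37] -> [-45]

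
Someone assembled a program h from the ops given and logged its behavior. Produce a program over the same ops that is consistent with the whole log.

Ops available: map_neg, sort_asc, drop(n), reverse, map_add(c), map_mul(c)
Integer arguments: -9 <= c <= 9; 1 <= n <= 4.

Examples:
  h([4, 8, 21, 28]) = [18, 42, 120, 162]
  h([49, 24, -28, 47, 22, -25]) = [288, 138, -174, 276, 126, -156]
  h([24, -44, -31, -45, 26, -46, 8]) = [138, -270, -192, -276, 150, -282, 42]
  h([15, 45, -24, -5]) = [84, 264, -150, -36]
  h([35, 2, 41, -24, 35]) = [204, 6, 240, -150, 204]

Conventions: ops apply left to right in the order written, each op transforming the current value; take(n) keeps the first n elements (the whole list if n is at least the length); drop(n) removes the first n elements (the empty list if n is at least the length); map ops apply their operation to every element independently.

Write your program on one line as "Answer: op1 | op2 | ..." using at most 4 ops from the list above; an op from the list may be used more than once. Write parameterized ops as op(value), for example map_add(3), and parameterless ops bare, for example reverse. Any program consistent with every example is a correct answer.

map_neg | map_mul(6) | map_neg | map_add(-6)

Check, running the answer program on each example:
  [4, 8, 21, 28] -> [-4, -8, -21, -28] -> [-24, -48, -126, -168] -> [24, 48, 126, 168] -> [18, 42, 120, 162]
  [49, 24, -28, 47, 22, -25] -> [-49, -24, 28, -47, -22, 25] -> [-294, -144, 168, -282, -132, 150] -> [294, 144, -168, 282, 132, -150] -> [288, 138, -174, 276, 126, -156]
  [24, -44, -31, -45, 26, -46, 8] -> [-24, 44, 31, 45, -26, 46, -8] -> [-144, 264, 186, 270, -156, 276, -48] -> [144, -264, -186, -270, 156, -276, 48] -> [138, -270, -192, -276, 150, -282, 42]
  [15, 45, -24, -5] -> [-15, -45, 24, 5] -> [-90, -270, 144, 30] -> [90, 270, -144, -30] -> [84, 264, -150, -36]
  [35, 2, 41, -24, 35] -> [-35, -2, -41, 24, -35] -> [-210, -12, -246, 144, -210] -> [210, 12, 246, -144, 210] -> [204, 6, 240, -150, 204]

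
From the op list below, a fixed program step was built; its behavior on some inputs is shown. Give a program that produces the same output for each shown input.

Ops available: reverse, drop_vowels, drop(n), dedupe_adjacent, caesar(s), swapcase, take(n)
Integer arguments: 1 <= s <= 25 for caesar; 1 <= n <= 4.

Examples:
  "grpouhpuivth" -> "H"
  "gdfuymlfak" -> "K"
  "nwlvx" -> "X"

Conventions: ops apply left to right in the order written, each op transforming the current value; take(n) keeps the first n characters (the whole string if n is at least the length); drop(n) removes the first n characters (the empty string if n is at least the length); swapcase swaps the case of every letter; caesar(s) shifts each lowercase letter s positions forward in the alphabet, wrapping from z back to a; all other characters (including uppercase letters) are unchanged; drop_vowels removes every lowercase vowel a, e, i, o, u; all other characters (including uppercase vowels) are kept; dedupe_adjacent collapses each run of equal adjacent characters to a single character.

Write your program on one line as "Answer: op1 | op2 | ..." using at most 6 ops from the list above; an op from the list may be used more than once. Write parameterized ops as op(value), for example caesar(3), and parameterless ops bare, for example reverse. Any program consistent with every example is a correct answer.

drop(2) | reverse | take(4) | swapcase | take(1)

Check, running the answer program on each example:
  "grpouhpuivth" -> "pouhpuivth" -> "htviuphuop" -> "htvi" -> "HTVI" -> "H"
  "gdfuymlfak" -> "fuymlfak" -> "kaflmyuf" -> "kafl" -> "KAFL" -> "K"
  "nwlvx" -> "lvx" -> "xvl" -> "xvl" -> "XVL" -> "X"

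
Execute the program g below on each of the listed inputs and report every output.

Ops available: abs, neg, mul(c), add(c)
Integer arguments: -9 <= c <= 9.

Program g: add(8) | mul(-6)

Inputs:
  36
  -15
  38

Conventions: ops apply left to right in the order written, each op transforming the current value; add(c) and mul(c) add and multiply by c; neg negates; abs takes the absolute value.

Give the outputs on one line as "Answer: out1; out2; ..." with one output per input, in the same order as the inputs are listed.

-264; 42; -276

Execution, op by op:
  36 -> 44 -> -264
  -15 -> -7 -> 42
  38 -> 46 -> -276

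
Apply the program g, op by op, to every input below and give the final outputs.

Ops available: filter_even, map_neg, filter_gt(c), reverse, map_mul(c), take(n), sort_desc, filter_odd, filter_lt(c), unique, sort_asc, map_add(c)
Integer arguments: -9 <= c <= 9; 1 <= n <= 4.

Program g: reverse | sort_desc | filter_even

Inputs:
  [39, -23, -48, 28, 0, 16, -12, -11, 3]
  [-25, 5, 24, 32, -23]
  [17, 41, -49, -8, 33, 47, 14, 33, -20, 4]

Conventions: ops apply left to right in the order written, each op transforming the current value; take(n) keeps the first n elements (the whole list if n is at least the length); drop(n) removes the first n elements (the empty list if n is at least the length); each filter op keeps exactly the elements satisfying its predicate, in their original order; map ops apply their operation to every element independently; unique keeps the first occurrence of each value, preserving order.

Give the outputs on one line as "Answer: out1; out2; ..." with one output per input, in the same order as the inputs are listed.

[28, 16, 0, -12, -48]; [32, 24]; [14, 4, -8, -20]

Execution, op by op:
  [39, -23, -48, 28, 0, 16, -12, -11, 3] -> [3, -11, -12, 16, 0, 28, -48, -23, 39] -> [39, 28, 16, 3, 0, -11, -12, -23, -48] -> [28, 16, 0, -12, -48]
  [-25, 5, 24, 32, -23] -> [-23, 32, 24, 5, -25] -> [32, 24, 5, -23, -25] -> [32, 24]
  [17, 41, -49, -8, 33, 47, 14, 33, -20, 4] -> [4, -20, 33, 14, 47, 33, -8, -49, 41, 17] -> [47, 41, 33, 33, 17, 14, 4, -8, -20, -49] -> [14, 4, -8, -20]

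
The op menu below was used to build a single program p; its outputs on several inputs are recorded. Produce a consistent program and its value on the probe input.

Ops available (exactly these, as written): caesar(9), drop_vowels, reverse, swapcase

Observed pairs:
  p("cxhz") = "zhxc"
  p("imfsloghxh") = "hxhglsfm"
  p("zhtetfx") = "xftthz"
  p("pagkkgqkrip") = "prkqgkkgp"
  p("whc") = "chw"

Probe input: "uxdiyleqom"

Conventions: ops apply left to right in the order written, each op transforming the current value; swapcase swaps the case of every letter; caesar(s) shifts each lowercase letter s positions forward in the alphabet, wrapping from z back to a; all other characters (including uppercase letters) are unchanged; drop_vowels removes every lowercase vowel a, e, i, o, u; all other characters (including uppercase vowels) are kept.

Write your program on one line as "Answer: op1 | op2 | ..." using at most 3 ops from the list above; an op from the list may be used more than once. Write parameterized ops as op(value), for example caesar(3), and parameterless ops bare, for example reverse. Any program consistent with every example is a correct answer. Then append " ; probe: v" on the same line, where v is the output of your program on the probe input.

drop_vowels | reverse ; probe: "mqlydx"

Check, running the answer program on each example:
  "cxhz" -> "cxhz" -> "zhxc"
  "imfsloghxh" -> "mfslghxh" -> "hxhglsfm"
  "zhtetfx" -> "zhttfx" -> "xftthz"
  "pagkkgqkrip" -> "pgkkgqkrp" -> "prkqgkkgp"
  "whc" -> "whc" -> "chw"
  probe: "uxdiyleqom" -> "xdylqm" -> "mqlydx"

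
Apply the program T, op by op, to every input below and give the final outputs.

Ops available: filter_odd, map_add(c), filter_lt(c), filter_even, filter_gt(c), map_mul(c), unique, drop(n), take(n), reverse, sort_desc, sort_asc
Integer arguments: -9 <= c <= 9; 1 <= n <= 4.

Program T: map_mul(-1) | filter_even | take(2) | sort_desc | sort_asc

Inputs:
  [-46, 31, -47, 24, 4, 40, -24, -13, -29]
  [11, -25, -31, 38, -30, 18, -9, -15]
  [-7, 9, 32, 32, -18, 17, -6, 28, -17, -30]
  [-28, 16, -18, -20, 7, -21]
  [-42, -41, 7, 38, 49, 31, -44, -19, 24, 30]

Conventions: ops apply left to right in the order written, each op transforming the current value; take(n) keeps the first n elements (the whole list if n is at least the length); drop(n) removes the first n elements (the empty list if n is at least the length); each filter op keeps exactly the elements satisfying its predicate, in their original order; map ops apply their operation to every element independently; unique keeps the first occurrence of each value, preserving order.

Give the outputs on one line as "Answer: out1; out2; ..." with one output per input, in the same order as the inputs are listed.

Execution, op by op:
  [-46, 31, -47, 24, 4, 40, -24, -13, -29] -> [46, -31, 47, -24, -4, -40, 24, 13, 29] -> [46, -24, -4, -40, 24] -> [46, -24] -> [46, -24] -> [-24, 46]
  [11, -25, -31, 38, -30, 18, -9, -15] -> [-11, 25, 31, -38, 30, -18, 9, 15] -> [-38, 30, -18] -> [-38, 30] -> [30, -38] -> [-38, 30]
  [-7, 9, 32, 32, -18, 17, -6, 28, -17, -30] -> [7, -9, -32, -32, 18, -17, 6, -28, 17, 30] -> [-32, -32, 18, 6, -28, 30] -> [-32, -32] -> [-32, -32] -> [-32, -32]
  [-28, 16, -18, -20, 7, -21] -> [28, -16, 18, 20, -7, 21] -> [28, -16, 18, 20] -> [28, -16] -> [28, -16] -> [-16, 28]
  [-42, -41, 7, 38, 49, 31, -44, -19, 24, 30] -> [42, 41, -7, -38, -49, -31, 44, 19, -24, -30] -> [42, -38, 44, -24, -30] -> [42, -38] -> [42, -38] -> [-38, 42]

[-24, 46]; [-38, 30]; [-32, -32]; [-16, 28]; [-38, 42]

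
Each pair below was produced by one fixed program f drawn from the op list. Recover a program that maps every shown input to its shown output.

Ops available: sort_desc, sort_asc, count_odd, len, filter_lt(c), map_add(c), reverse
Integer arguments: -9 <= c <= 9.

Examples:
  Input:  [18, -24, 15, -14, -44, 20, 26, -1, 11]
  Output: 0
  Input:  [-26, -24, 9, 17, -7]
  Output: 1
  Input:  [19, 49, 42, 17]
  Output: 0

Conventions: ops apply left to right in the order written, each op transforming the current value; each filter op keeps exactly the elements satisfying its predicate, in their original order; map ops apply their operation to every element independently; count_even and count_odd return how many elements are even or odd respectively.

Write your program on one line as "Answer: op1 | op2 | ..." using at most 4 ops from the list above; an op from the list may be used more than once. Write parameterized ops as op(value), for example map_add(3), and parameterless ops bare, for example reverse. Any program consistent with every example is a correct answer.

filter_lt(6) | filter_lt(-6) | sort_asc | count_odd

Check, running the answer program on each example:
  [18, -24, 15, -14, -44, 20, 26, -1, 11] -> [-24, -14, -44, -1] -> [-24, -14, -44] -> [-44, -24, -14] -> 0
  [-26, -24, 9, 17, -7] -> [-26, -24, -7] -> [-26, -24, -7] -> [-26, -24, -7] -> 1
  [19, 49, 42, 17] -> [] -> [] -> [] -> 0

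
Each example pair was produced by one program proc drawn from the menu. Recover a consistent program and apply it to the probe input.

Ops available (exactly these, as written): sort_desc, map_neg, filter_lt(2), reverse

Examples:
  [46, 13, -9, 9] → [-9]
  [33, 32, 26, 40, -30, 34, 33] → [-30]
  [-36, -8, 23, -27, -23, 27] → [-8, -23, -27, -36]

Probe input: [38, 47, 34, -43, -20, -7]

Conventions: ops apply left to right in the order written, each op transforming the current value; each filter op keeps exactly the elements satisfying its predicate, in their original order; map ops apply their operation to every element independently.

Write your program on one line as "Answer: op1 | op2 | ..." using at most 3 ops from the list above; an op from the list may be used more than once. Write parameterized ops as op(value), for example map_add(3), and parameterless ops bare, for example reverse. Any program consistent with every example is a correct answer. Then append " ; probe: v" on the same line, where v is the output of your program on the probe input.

sort_desc | filter_lt(2) ; probe: [-7, -20, -43]

Check, running the answer program on each example:
  [46, 13, -9, 9] -> [46, 13, 9, -9] -> [-9]
  [33, 32, 26, 40, -30, 34, 33] -> [40, 34, 33, 33, 32, 26, -30] -> [-30]
  [-36, -8, 23, -27, -23, 27] -> [27, 23, -8, -23, -27, -36] -> [-8, -23, -27, -36]
  probe: [38, 47, 34, -43, -20, -7] -> [47, 38, 34, -7, -20, -43] -> [-7, -20, -43]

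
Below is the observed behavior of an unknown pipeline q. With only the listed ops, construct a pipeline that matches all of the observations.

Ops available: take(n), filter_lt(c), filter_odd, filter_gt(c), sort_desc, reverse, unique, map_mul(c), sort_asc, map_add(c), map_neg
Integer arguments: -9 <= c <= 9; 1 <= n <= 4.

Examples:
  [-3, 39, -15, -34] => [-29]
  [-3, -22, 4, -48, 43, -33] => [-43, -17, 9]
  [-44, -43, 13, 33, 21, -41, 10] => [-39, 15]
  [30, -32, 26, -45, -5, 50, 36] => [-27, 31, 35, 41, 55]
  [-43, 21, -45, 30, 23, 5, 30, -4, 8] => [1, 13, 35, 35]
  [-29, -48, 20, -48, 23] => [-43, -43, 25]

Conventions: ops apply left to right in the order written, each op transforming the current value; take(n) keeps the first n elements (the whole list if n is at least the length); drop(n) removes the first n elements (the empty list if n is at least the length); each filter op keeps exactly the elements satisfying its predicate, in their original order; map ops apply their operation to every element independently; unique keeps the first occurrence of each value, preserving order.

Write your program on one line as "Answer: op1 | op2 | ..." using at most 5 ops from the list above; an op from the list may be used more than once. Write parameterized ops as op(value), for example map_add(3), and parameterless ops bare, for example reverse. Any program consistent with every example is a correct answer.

map_add(5) | reverse | sort_desc | reverse | filter_odd

Check, running the answer program on each example:
  [-3, 39, -15, -34] -> [2, 44, -10, -29] -> [-29, -10, 44, 2] -> [44, 2, -10, -29] -> [-29, -10, 2, 44] -> [-29]
  [-3, -22, 4, -48, 43, -33] -> [2, -17, 9, -43, 48, -28] -> [-28, 48, -43, 9, -17, 2] -> [48, 9, 2, -17, -28, -43] -> [-43, -28, -17, 2, 9, 48] -> [-43, -17, 9]
  [-44, -43, 13, 33, 21, -41, 10] -> [-39, -38, 18, 38, 26, -36, 15] -> [15, -36, 26, 38, 18, -38, -39] -> [38, 26, 18, 15, -36, -38, -39] -> [-39, -38, -36, 15, 18, 26, 38] -> [-39, 15]
  [30, -32, 26, -45, -5, 50, 36] -> [35, -27, 31, -40, 0, 55, 41] -> [41, 55, 0, -40, 31, -27, 35] -> [55, 41, 35, 31, 0, -27, -40] -> [-40, -27, 0, 31, 35, 41, 55] -> [-27, 31, 35, 41, 55]
  [-43, 21, -45, 30, 23, 5, 30, -4, 8] -> [-38, 26, -40, 35, 28, 10, 35, 1, 13] -> [13, 1, 35, 10, 28, 35, -40, 26, -38] -> [35, 35, 28, 26, 13, 10, 1, -38, -40] -> [-40, -38, 1, 10, 13, 26, 28, 35, 35] -> [1, 13, 35, 35]
  [-29, -48, 20, -48, 23] -> [-24, -43, 25, -43, 28] -> [28, -43, 25, -43, -24] -> [28, 25, -24, -43, -43] -> [-43, -43, -24, 25, 28] -> [-43, -43, 25]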